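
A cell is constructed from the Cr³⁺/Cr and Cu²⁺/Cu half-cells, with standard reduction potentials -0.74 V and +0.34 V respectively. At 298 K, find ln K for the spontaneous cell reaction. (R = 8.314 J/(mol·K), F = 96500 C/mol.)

ln K = 252.4

E°_cell = +0.34 − (-0.74) = 1.08 V, with n = 6 electrons transferred.
At equilibrium E = 0, so the Nernst equation gives ln K = nFE°/RT = (6)(96500)(1.08)/((8.314)(298)) = 252.39.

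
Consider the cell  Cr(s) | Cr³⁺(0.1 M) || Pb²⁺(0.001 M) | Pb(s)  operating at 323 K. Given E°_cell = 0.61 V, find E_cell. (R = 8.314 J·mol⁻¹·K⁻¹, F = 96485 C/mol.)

Balancing electrons gives n = 6; the reaction quotient is Q = [Cr³⁺]^2/[Pb²⁺]^3 = 1 × 10^7.
E = E° − (RT/nF) ln Q = 0.61 − (8.314×323)/(6×96485) × (16.118) = 0.610 − 0.075 = 0.535 V.

0.535 V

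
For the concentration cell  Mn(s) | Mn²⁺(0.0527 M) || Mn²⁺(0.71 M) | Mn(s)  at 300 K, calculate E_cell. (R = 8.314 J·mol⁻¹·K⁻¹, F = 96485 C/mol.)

0.034 V

Both half-cells are Mn²⁺/Mn, so E°_cell = 0. The concentrated side is the cathode; the cell reaction moves Mn²⁺ from high to low concentration with n = 2.
Q = [Mn²⁺]_dilute/[Mn²⁺]_conc = 0.0527/0.71 = 0.0742.
E = 0 − (RT/nF) ln Q = −((8.314×300)/(2×96485))(-2.601) = 0.0336 V.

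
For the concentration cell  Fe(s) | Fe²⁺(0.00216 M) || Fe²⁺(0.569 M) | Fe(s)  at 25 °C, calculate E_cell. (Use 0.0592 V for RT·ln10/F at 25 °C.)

Both half-cells are Fe²⁺/Fe, so E°_cell = 0. The concentrated side is the cathode; the cell reaction moves Fe²⁺ from high to low concentration with n = 2.
Q = [Fe²⁺]_dilute/[Fe²⁺]_conc = 0.00216/0.569 = 0.00380.
E = 0 − (0.0592/2) log Q = −(0.0592/2)(-2.421) = 0.0717 V.

0.072 V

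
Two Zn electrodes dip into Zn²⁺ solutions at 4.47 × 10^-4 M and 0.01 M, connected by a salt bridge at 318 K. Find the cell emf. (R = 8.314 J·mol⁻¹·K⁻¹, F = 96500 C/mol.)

Both half-cells are Zn²⁺/Zn, so E°_cell = 0. The concentrated side is the cathode; the cell reaction moves Zn²⁺ from high to low concentration with n = 2.
Q = [Zn²⁺]_dilute/[Zn²⁺]_conc = 4.47 × 10^-4/0.01 = 0.0447.
E = 0 − (RT/nF) ln Q = −((8.314×318)/(2×96500))(-3.108) = 0.0426 V.

0.043 V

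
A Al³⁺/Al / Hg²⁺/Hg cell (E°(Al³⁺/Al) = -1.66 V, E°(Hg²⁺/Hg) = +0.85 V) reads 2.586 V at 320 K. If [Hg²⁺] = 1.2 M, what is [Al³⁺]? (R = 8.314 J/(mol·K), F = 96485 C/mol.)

From the Nernst equation, ln Q = nF(E° − E)/RT = 6×96485×(2.51 − 2.586)/(8.314×320) = -16.537, so Q = 6.58 × 10^-8.
With Q = [Al³⁺]^2/[Hg²⁺]^3 and the known concentrations, [Al³⁺]^2 in the numerator gives [Al³⁺] = 3.4 × 10^-4 M.

3.4 × 10^-4 M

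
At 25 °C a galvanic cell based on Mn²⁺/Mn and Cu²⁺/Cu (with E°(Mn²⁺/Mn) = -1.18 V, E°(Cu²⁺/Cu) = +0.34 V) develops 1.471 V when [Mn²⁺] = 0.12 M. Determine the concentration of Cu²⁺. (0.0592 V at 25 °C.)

0.0027 M

From the Nernst equation, log Q = n(E° − E)/0.0592 = 2(1.52 − 1.471)/0.0592 = 1.655, so Q = 45.2.
With Q = [Mn²⁺]/[Cu²⁺] and the known concentrations, [Cu²⁺] in the denominator gives [Cu²⁺] = 0.0027 M.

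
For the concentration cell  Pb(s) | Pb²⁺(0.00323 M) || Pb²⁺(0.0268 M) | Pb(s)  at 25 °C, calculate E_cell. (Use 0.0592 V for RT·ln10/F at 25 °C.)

0.027 V

Both half-cells are Pb²⁺/Pb, so E°_cell = 0. The concentrated side is the cathode; the cell reaction moves Pb²⁺ from high to low concentration with n = 2.
Q = [Pb²⁺]_dilute/[Pb²⁺]_conc = 0.00323/0.0268 = 0.121.
E = 0 − (0.0592/2) log Q = −(0.0592/2)(-0.919) = 0.0272 V.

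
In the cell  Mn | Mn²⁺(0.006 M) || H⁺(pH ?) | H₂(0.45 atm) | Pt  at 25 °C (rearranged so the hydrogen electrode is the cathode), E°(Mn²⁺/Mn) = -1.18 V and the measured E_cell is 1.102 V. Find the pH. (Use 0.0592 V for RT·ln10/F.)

pH = 2.60

E°_cell = 1.18 V and n = 2.
log Q = n(E° − E)/0.0592 = 2×(1.18 − 1.102)/0.0592 = 2.635.
With Q = [Mn²⁺]·P(H₂) / [H⁺]^2, solving for [H⁺] gives log[H⁺] = -2.602, so pH = 2.60.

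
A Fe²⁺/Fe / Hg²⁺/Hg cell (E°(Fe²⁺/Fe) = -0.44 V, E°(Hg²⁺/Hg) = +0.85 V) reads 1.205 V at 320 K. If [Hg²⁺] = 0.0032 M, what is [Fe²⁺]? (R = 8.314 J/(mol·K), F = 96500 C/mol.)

1.5 M

From the Nernst equation, ln Q = nF(E° − E)/RT = 2×96500×(1.29 − 1.205)/(8.314×320) = 6.166, so Q = 476.
With Q = [Fe²⁺]/[Hg²⁺] and the known concentrations, [Fe²⁺] in the numerator gives [Fe²⁺] = 1.5 M.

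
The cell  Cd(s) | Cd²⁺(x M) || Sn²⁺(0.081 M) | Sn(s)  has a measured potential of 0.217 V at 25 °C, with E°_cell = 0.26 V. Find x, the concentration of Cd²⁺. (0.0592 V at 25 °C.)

2.3 M

From the Nernst equation, log Q = n(E° − E)/0.0592 = 2(0.26 − 0.217)/0.0592 = 1.453, so Q = 28.4.
With Q = [Cd²⁺]/[Sn²⁺] and the known concentrations, [Cd²⁺] in the numerator gives [Cd²⁺] = 2.3 M.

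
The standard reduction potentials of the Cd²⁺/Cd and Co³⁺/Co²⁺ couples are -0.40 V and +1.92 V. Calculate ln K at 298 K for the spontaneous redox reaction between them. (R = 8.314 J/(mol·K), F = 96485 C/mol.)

E°_cell = +1.92 − (-0.40) = 2.32 V, with n = 2 electrons transferred.
At equilibrium E = 0, so the Nernst equation gives ln K = nFE°/RT = (2)(96485)(2.32)/((8.314)(298)) = 180.70.

ln K = 180.7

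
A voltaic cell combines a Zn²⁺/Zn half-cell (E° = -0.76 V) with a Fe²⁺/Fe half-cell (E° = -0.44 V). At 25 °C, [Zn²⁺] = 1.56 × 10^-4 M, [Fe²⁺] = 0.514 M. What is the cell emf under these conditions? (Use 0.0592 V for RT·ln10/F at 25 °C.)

0.424 V

The Fe²⁺/Fe couple has the higher reduction potential and acts as the cathode, so E°_cell = -0.44 − (-0.76) = 0.32 V.
Balancing electrons gives n = 2; the reaction quotient is Q = [Zn²⁺]/[Fe²⁺] = 3.04 × 10^-4.
At 25 °C, E = E° − (0.0592/n) log Q = 0.32 − (0.0592/2)(-3.518) = 0.320 + 0.104 = 0.424 V.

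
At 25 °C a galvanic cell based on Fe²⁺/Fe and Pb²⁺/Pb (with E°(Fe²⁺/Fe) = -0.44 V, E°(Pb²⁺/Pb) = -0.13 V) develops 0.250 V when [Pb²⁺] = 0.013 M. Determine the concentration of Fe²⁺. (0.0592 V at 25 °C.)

From the Nernst equation, log Q = n(E° − E)/0.0592 = 2(0.31 − 0.250)/0.0592 = 2.027, so Q = 106.
With Q = [Fe²⁺]/[Pb²⁺] and the known concentrations, [Fe²⁺] in the numerator gives [Fe²⁺] = 1.4 M.

1.4 M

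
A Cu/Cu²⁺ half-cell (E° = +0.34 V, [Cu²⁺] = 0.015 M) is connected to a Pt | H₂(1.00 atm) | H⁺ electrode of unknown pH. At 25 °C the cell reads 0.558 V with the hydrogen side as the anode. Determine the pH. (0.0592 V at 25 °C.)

pH = 4.59

E°_cell = 0.34 V and n = 2.
log Q = n(E° − E)/0.0592 = 2×(0.34 − 0.558)/0.0592 = -7.365.
With Q = [H⁺]^2 / ([Cu²⁺]·P(H₂)), solving for [H⁺] gives log[H⁺] = -4.594, so pH = 4.59.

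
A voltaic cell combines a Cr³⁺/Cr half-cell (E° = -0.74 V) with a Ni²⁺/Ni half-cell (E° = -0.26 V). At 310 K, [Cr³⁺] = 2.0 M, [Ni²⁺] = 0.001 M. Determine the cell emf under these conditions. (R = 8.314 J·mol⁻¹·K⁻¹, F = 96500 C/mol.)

The Ni²⁺/Ni couple has the higher reduction potential and acts as the cathode, so E°_cell = -0.26 − (-0.74) = 0.48 V.
Balancing electrons gives n = 6; the reaction quotient is Q = [Cr³⁺]^2/[Ni²⁺]^3 = 4 × 10^9.
E = E° − (RT/nF) ln Q = 0.48 − (8.314×310)/(6×96500) × (22.110) = 0.480 − 0.098 = 0.382 V.

0.382 V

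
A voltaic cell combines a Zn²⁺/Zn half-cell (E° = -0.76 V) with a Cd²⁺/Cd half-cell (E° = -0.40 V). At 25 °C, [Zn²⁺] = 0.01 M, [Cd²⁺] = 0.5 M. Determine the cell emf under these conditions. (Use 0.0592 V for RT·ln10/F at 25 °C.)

0.410 V

The Cd²⁺/Cd couple has the higher reduction potential and acts as the cathode, so E°_cell = -0.40 − (-0.76) = 0.36 V.
Balancing electrons gives n = 2; the reaction quotient is Q = [Zn²⁺]/[Cd²⁺] = 0.0200.
At 25 °C, E = E° − (0.0592/n) log Q = 0.36 − (0.0592/2)(-1.699) = 0.360 + 0.050 = 0.410 V.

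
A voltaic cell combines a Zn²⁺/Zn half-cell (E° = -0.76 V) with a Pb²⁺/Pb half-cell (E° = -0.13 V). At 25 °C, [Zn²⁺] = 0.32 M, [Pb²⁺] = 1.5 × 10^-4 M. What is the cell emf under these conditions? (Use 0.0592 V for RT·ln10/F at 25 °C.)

0.531 V

The Pb²⁺/Pb couple has the higher reduction potential and acts as the cathode, so E°_cell = -0.13 − (-0.76) = 0.63 V.
Balancing electrons gives n = 2; the reaction quotient is Q = [Zn²⁺]/[Pb²⁺] = 2130.
At 25 °C, E = E° − (0.0592/n) log Q = 0.63 − (0.0592/2)(3.329) = 0.630 − 0.099 = 0.531 V.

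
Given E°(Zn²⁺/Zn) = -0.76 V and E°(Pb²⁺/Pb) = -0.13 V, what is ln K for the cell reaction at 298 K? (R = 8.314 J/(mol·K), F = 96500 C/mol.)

E°_cell = -0.13 − (-0.76) = 0.63 V, with n = 2 electrons transferred.
At equilibrium E = 0, so the Nernst equation gives ln K = nFE°/RT = (2)(96500)(0.63)/((8.314)(298)) = 49.08.

ln K = 49.1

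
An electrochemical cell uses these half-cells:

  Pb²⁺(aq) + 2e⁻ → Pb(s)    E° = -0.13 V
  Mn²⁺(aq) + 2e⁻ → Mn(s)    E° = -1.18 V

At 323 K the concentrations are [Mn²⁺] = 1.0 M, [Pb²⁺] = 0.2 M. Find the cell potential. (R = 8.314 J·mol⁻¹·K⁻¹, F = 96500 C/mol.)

1.03 V

The Pb²⁺/Pb couple has the higher reduction potential and acts as the cathode, so E°_cell = -0.13 − (-1.18) = 1.05 V.
Balancing electrons gives n = 2; the reaction quotient is Q = [Mn²⁺]/[Pb²⁺] = 5.00.
E = E° − (RT/nF) ln Q = 1.05 − (8.314×323)/(2×96500) × (1.609) = 1.050 − 0.022 = 1.028 V.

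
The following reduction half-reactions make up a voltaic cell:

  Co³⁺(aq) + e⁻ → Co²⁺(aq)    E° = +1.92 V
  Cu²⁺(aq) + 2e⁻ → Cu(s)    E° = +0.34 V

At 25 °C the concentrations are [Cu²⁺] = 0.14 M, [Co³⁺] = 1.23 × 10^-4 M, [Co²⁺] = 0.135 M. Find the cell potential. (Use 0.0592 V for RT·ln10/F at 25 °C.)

1.43 V

The Co³⁺/Co²⁺ couple has the higher reduction potential and acts as the cathode, so E°_cell = +1.92 − (+0.34) = 1.58 V.
Balancing electrons gives n = 2; the reaction quotient is Q = [Cu²⁺]·[Co²⁺]^2/[Co³⁺]^2 = 1.69 × 10^5.
At 25 °C, E = E° − (0.0592/n) log Q = 1.58 − (0.0592/2)(5.227) = 1.580 − 0.155 = 1.425 V.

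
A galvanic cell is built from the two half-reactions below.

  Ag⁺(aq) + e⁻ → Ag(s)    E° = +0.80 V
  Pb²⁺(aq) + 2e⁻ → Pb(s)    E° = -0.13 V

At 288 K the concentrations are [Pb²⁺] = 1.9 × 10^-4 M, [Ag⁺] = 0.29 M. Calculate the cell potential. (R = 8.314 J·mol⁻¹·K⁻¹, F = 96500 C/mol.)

The Ag⁺/Ag couple has the higher reduction potential and acts as the cathode, so E°_cell = +0.80 − (-0.13) = 0.93 V.
Balancing electrons gives n = 2; the reaction quotient is Q = [Pb²⁺]/[Ag⁺]^2 = 0.00226.
E = E° − (RT/nF) ln Q = 0.93 − (8.314×288)/(2×96500) × (-6.093) = 0.930 + 0.076 = 1.006 V.

1.01 V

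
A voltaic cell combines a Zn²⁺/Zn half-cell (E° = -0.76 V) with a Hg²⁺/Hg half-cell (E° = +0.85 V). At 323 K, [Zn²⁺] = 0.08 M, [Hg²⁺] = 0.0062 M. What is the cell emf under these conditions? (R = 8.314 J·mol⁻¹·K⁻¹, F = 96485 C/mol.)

1.57 V

The Hg²⁺/Hg couple has the higher reduction potential and acts as the cathode, so E°_cell = +0.85 − (-0.76) = 1.61 V.
Balancing electrons gives n = 2; the reaction quotient is Q = [Zn²⁺]/[Hg²⁺] = 12.9.
E = E° − (RT/nF) ln Q = 1.61 − (8.314×323)/(2×96485) × (2.557) = 1.610 − 0.036 = 1.574 V.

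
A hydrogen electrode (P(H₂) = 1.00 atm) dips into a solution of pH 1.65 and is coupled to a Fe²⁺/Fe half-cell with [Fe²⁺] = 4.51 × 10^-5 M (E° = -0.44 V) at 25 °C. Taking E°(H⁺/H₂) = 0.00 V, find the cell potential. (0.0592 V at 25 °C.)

0.47 V

The hydrogen couple is the cathode, so E°_cell = 0.44 V; n = 2.
[H⁺] = 10^(−1.65) = 0.022 M, and Q = [Fe²⁺]·P(H₂) / [H⁺]^2 = 0.0900.
E = E° − (0.0592/2) log Q = 0.44 − (0.0592/2)(-1.046) = 0.471 V.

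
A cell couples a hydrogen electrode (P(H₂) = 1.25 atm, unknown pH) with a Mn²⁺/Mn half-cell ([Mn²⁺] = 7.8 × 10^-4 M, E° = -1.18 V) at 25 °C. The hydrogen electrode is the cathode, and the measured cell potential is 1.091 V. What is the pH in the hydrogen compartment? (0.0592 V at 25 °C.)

E°_cell = 1.18 V and n = 2.
log Q = n(E° − E)/0.0592 = 2×(1.18 − 1.091)/0.0592 = 3.007.
With Q = [Mn²⁺]·P(H₂) / [H⁺]^2, solving for [H⁺] gives log[H⁺] = -3.009, so pH = 3.01.

pH = 3.01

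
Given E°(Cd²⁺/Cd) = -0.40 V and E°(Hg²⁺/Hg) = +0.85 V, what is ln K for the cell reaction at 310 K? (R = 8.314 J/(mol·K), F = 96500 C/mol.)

ln K = 93.6

E°_cell = +0.85 − (-0.40) = 1.25 V, with n = 2 electrons transferred.
At equilibrium E = 0, so the Nernst equation gives ln K = nFE°/RT = (2)(96500)(1.25)/((8.314)(310)) = 93.60.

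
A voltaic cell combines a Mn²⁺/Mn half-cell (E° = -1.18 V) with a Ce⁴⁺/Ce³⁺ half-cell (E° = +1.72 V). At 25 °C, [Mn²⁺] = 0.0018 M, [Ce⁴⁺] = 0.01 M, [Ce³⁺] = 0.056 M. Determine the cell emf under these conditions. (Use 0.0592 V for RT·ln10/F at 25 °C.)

The Ce⁴⁺/Ce³⁺ couple has the higher reduction potential and acts as the cathode, so E°_cell = +1.72 − (-1.18) = 2.90 V.
Balancing electrons gives n = 2; the reaction quotient is Q = [Mn²⁺]·[Ce³⁺]^2/[Ce⁴⁺]^2 = 0.0564.
At 25 °C, E = E° − (0.0592/n) log Q = 2.90 − (0.0592/2)(-1.248) = 2.900 + 0.037 = 2.937 V.

2.94 V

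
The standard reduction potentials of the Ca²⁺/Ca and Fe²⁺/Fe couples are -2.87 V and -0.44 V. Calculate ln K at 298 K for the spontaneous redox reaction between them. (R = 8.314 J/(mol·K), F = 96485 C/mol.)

ln K = 189.3

E°_cell = -0.44 − (-2.87) = 2.43 V, with n = 2 electrons transferred.
At equilibrium E = 0, so the Nernst equation gives ln K = nFE°/RT = (2)(96485)(2.43)/((8.314)(298)) = 189.26.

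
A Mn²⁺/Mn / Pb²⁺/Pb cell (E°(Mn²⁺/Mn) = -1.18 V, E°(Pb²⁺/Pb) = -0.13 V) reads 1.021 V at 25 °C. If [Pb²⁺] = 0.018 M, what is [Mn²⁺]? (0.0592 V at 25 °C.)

From the Nernst equation, log Q = n(E° − E)/0.0592 = 2(1.05 − 1.021)/0.0592 = 0.980, so Q = 9.54.
With Q = [Mn²⁺]/[Pb²⁺] and the known concentrations, [Mn²⁺] in the numerator gives [Mn²⁺] = 0.17 M.

0.17 M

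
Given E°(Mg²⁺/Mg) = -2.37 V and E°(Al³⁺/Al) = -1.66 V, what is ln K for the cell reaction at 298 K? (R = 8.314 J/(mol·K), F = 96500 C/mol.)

E°_cell = -1.66 − (-2.37) = 0.71 V, with n = 6 electrons transferred.
At equilibrium E = 0, so the Nernst equation gives ln K = nFE°/RT = (6)(96500)(0.71)/((8.314)(298)) = 165.92.

ln K = 165.9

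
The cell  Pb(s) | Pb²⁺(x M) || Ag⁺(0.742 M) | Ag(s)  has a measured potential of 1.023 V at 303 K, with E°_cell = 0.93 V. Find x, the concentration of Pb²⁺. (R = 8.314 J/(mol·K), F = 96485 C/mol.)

4.4 × 10^-4 M

From the Nernst equation, ln Q = nF(E° − E)/RT = 2×96485×(0.93 − 1.023)/(8.314×303) = -7.124, so Q = 8.06 × 10^-4.
With Q = [Pb²⁺]/[Ag⁺]^2 and the known concentrations, [Pb²⁺] in the numerator gives [Pb²⁺] = 4.4 × 10^-4 M.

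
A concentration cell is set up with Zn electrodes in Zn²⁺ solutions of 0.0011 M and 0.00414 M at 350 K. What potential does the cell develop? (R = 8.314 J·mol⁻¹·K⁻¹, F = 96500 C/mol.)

Both half-cells are Zn²⁺/Zn, so E°_cell = 0. The concentrated side is the cathode; the cell reaction moves Zn²⁺ from high to low concentration with n = 2.
Q = [Zn²⁺]_dilute/[Zn²⁺]_conc = 0.0011/0.00414 = 0.266.
E = 0 − (RT/nF) ln Q = −((8.314×350)/(2×96500))(-1.325) = 0.0200 V.

0.020 V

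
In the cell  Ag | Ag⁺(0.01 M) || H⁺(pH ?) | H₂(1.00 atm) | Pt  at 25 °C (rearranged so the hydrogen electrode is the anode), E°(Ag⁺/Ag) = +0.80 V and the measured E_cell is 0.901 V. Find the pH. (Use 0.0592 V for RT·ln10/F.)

pH = 3.71

E°_cell = 0.80 V and n = 2.
log Q = n(E° − E)/0.0592 = 2×(0.80 − 0.901)/0.0592 = -3.412.
With Q = [H⁺]^2 / ([Ag⁺]^2·P(H₂)), solving for [H⁺] gives log[H⁺] = -3.706, so pH = 3.71.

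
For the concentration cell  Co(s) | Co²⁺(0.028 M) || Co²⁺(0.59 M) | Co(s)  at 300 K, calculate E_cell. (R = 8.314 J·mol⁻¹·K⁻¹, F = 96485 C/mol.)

0.039 V

Both half-cells are Co²⁺/Co, so E°_cell = 0. The concentrated side is the cathode; the cell reaction moves Co²⁺ from high to low concentration with n = 2.
Q = [Co²⁺]_dilute/[Co²⁺]_conc = 0.028/0.59 = 0.0475.
E = 0 − (RT/nF) ln Q = −((8.314×300)/(2×96485))(-3.048) = 0.0394 V.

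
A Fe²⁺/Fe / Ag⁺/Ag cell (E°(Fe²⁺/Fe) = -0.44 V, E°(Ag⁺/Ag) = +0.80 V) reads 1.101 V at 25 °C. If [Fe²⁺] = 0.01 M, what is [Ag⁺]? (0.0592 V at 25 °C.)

From the Nernst equation, log Q = n(E° − E)/0.0592 = 2(1.24 − 1.101)/0.0592 = 4.696, so Q = 4.97 × 10^4.
With Q = [Fe²⁺]/[Ag⁺]^2 and the known concentrations, [Ag⁺]^2 in the denominator gives [Ag⁺] = 4.5 × 10^-4 M.

4.5 × 10^-4 M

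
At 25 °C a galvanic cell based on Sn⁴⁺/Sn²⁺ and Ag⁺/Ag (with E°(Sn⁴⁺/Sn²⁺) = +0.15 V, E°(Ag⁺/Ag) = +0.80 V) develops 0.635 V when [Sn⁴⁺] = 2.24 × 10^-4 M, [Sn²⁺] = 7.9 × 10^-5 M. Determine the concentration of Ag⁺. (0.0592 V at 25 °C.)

From the Nernst equation, log Q = n(E° − E)/0.0592 = 2(0.65 − 0.635)/0.0592 = 0.507, so Q = 3.21.
With Q = [Sn⁴⁺]/([Sn²⁺]·[Ag⁺]^2) and the known concentrations, [Ag⁺]^2 in the denominator gives [Ag⁺] = 0.94 M.

0.94 M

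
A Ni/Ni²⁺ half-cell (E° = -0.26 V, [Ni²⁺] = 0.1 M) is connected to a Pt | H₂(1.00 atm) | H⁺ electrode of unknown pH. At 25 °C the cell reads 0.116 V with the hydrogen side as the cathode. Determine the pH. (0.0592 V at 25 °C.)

E°_cell = 0.26 V and n = 2.
log Q = n(E° − E)/0.0592 = 2×(0.26 − 0.116)/0.0592 = 4.865.
With Q = [Ni²⁺]·P(H₂) / [H⁺]^2, solving for [H⁺] gives log[H⁺] = -2.932, so pH = 2.93.

pH = 2.93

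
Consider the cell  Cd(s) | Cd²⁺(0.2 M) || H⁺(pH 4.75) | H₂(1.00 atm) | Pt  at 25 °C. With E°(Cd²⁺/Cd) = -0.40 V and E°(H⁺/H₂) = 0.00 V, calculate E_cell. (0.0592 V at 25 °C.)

0.14 V

The hydrogen couple is the cathode, so E°_cell = 0.40 V; n = 2.
[H⁺] = 10^(−4.75) = 1.8 × 10^-5 M, and Q = [Cd²⁺]·P(H₂) / [H⁺]^2 = 6.32 × 10^8.
E = E° − (0.0592/2) log Q = 0.40 − (0.0592/2)(8.801) = 0.139 V.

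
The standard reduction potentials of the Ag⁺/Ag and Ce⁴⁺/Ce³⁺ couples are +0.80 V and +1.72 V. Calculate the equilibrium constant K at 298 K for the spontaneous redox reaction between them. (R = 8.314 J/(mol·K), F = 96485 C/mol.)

3.6 × 10^15

E°_cell = +1.72 − (+0.80) = 0.92 V, with n = 1 electron transferred.
At equilibrium E = 0, so the Nernst equation gives ln K = nFE°/RT = (1)(96485)(0.92)/((8.314)(298)) = 35.83.
K = e^35.83 = 3.6 × 10^15.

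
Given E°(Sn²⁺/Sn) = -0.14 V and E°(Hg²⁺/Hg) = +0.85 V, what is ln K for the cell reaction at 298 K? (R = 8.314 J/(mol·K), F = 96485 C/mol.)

E°_cell = +0.85 − (-0.14) = 0.99 V, with n = 2 electrons transferred.
At equilibrium E = 0, so the Nernst equation gives ln K = nFE°/RT = (2)(96485)(0.99)/((8.314)(298)) = 77.11.

ln K = 77.1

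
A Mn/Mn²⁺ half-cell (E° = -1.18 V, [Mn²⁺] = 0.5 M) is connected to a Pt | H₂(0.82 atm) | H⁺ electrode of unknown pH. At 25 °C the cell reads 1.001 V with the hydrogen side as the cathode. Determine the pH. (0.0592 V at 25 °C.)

E°_cell = 1.18 V and n = 2.
log Q = n(E° − E)/0.0592 = 2×(1.18 − 1.001)/0.0592 = 6.047.
With Q = [Mn²⁺]·P(H₂) / [H⁺]^2, solving for [H⁺] gives log[H⁺] = -3.217, so pH = 3.22.

pH = 3.22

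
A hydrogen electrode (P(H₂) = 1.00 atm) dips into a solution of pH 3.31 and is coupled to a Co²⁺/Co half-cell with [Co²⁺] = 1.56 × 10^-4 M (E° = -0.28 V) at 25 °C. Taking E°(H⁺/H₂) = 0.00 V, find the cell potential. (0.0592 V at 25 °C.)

The hydrogen couple is the cathode, so E°_cell = 0.28 V; n = 2.
[H⁺] = 10^(−3.31) = 4.9 × 10^-4 M, and Q = [Co²⁺]·P(H₂) / [H⁺]^2 = 650.
E = E° − (0.0592/2) log Q = 0.28 − (0.0592/2)(2.813) = 0.197 V.

0.20 V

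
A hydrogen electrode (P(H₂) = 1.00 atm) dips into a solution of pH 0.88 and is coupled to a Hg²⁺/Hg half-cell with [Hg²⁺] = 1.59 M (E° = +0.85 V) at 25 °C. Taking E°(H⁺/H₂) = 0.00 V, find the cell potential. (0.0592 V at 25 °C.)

0.91 V

The Hg²⁺/Hg couple is the cathode, so E°_cell = 0.85 V; n = 2.
[H⁺] = 10^(−0.88) = 0.13 M, and Q = [H⁺]^2 / ([Hg²⁺]·P(H₂)) = 0.0109.
E = E° − (0.0592/2) log Q = 0.85 − (0.0592/2)(-1.961) = 0.908 V.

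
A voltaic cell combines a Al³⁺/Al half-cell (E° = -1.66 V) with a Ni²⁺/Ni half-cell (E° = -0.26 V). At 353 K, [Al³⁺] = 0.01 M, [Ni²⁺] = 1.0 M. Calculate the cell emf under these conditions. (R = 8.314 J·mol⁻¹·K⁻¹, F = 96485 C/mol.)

The Ni²⁺/Ni couple has the higher reduction potential and acts as the cathode, so E°_cell = -0.26 − (-1.66) = 1.40 V.
Balancing electrons gives n = 6; the reaction quotient is Q = [Al³⁺]^2/[Ni²⁺]^3 = 1 × 10^-4.
E = E° − (RT/nF) ln Q = 1.40 − (8.314×353)/(6×96485) × (-9.210) = 1.400 + 0.047 = 1.447 V.

1.45 V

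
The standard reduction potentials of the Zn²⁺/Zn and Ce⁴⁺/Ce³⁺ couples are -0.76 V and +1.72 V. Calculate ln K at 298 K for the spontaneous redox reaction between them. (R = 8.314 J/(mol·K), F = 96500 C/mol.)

E°_cell = +1.72 − (-0.76) = 2.48 V, with n = 2 electrons transferred.
At equilibrium E = 0, so the Nernst equation gives ln K = nFE°/RT = (2)(96500)(2.48)/((8.314)(298)) = 193.19.

ln K = 193.2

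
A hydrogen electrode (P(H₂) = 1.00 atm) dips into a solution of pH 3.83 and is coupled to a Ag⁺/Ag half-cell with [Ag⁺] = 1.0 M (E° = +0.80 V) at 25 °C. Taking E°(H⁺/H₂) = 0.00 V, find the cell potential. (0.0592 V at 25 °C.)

The Ag⁺/Ag couple is the cathode, so E°_cell = 0.80 V; n = 2.
[H⁺] = 10^(−3.83) = 1.5 × 10^-4 M, and Q = [H⁺]^2 / ([Ag⁺]^2·P(H₂)) = 2.19 × 10^-8.
E = E° − (0.0592/2) log Q = 0.80 − (0.0592/2)(-7.660) = 1.027 V.

1.03 V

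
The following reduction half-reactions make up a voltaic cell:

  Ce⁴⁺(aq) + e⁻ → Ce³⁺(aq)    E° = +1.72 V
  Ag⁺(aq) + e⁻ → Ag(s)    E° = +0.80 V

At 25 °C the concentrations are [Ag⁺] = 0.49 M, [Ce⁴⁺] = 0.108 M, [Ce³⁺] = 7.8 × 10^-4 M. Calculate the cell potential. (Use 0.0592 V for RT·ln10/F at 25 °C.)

1.07 V

The Ce⁴⁺/Ce³⁺ couple has the higher reduction potential and acts as the cathode, so E°_cell = +1.72 − (+0.80) = 0.92 V.
Balancing electrons gives n = 1; the reaction quotient is Q = [Ag⁺]·[Ce³⁺]/[Ce⁴⁺] = 0.00354.
At 25 °C, E = E° − (0.0592/n) log Q = 0.92 − (0.0592/1)(-2.451) = 0.920 + 0.145 = 1.065 V.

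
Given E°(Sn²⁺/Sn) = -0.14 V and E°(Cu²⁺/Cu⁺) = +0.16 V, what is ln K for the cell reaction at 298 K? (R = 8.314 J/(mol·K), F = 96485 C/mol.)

ln K = 23.4

E°_cell = +0.16 − (-0.14) = 0.30 V, with n = 2 electrons transferred.
At equilibrium E = 0, so the Nernst equation gives ln K = nFE°/RT = (2)(96485)(0.30)/((8.314)(298)) = 23.37.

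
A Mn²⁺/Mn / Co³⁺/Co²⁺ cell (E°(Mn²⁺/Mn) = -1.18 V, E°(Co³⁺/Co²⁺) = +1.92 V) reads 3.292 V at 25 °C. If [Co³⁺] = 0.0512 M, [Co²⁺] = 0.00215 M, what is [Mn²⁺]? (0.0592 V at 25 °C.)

1.9 × 10^-4 M

From the Nernst equation, log Q = n(E° − E)/0.0592 = 2(3.10 − 3.292)/0.0592 = -6.486, so Q = 3.26 × 10^-7.
With Q = [Mn²⁺]·[Co²⁺]^2/[Co³⁺]^2 and the known concentrations, [Mn²⁺] in the numerator gives [Mn²⁺] = 1.9 × 10^-4 M.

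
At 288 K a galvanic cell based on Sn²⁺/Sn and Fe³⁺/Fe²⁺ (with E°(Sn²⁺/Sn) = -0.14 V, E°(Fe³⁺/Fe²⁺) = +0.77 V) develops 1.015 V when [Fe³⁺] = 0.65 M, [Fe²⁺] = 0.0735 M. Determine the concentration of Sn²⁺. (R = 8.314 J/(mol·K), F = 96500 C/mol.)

0.017 M

From the Nernst equation, ln Q = nF(E° − E)/RT = 2×96500×(0.91 − 1.015)/(8.314×288) = -8.463, so Q = 2.11 × 10^-4.
With Q = [Sn²⁺]·[Fe²⁺]^2/[Fe³⁺]^2 and the known concentrations, [Sn²⁺] in the numerator gives [Sn²⁺] = 0.017 M.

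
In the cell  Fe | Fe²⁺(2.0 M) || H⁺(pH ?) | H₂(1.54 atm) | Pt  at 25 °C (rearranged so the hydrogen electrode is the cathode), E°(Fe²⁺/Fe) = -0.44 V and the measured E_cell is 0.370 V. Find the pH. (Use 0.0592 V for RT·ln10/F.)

E°_cell = 0.44 V and n = 2.
log Q = n(E° − E)/0.0592 = 2×(0.44 − 0.370)/0.0592 = 2.365.
With Q = [Fe²⁺]·P(H₂) / [H⁺]^2, solving for [H⁺] gives log[H⁺] = -0.938, so pH = 0.94.

pH = 0.94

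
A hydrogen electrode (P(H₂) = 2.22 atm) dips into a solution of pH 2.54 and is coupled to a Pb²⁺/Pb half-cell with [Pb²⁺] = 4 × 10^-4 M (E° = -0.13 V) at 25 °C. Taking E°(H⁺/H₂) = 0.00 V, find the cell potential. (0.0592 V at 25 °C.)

The hydrogen couple is the cathode, so E°_cell = 0.13 V; n = 2.
[H⁺] = 10^(−2.54) = 0.0029 M, and Q = [Pb²⁺]·P(H₂) / [H⁺]^2 = 107.
E = E° − (0.0592/2) log Q = 0.13 − (0.0592/2)(2.028) = 0.070 V.

0.070 V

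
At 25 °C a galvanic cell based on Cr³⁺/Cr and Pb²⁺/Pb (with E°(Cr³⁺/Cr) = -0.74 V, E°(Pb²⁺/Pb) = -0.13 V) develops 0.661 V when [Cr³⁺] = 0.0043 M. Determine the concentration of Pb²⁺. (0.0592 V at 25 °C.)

1.4 M

From the Nernst equation, log Q = n(E° − E)/0.0592 = 6(0.61 − 0.661)/0.0592 = -5.169, so Q = 6.78 × 10^-6.
With Q = [Cr³⁺]^2/[Pb²⁺]^3 and the known concentrations, [Pb²⁺]^3 in the denominator gives [Pb²⁺] = 1.4 M.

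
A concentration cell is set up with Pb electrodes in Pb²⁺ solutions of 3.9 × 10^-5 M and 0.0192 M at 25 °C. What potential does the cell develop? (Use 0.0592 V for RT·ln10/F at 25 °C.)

Both half-cells are Pb²⁺/Pb, so E°_cell = 0. The concentrated side is the cathode; the cell reaction moves Pb²⁺ from high to low concentration with n = 2.
Q = [Pb²⁺]_dilute/[Pb²⁺]_conc = 3.9 × 10^-5/0.0192 = 0.00203.
E = 0 − (0.0592/2) log Q = −(0.0592/2)(-2.692) = 0.0797 V.

0.080 V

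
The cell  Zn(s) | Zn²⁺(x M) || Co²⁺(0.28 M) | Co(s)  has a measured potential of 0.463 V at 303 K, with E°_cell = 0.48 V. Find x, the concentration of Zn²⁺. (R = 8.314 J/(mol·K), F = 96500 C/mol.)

From the Nernst equation, ln Q = nF(E° − E)/RT = 2×96500×(0.48 − 0.463)/(8.314×303) = 1.302, so Q = 3.68.
With Q = [Zn²⁺]/[Co²⁺] and the known concentrations, [Zn²⁺] in the numerator gives [Zn²⁺] = 1.0 M.

1.0 M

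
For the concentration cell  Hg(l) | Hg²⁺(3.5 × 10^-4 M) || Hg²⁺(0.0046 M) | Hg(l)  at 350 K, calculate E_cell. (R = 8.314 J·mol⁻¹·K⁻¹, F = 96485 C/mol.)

Both half-cells are Hg²⁺/Hg, so E°_cell = 0. The concentrated side is the cathode; the cell reaction moves Hg²⁺ from high to low concentration with n = 2.
Q = [Hg²⁺]_dilute/[Hg²⁺]_conc = 3.5 × 10^-4/0.0046 = 0.0761.
E = 0 − (RT/nF) ln Q = −((8.314×350)/(2×96485))(-2.576) = 0.0388 V.

0.039 V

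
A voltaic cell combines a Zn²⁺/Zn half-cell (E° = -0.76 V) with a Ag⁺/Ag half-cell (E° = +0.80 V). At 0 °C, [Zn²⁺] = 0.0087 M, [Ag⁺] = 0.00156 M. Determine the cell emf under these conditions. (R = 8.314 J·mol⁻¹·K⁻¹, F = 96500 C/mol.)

1.46 V

The Ag⁺/Ag couple has the higher reduction potential and acts as the cathode, so E°_cell = +0.80 − (-0.76) = 1.56 V.
Balancing electrons gives n = 2; the reaction quotient is Q = [Zn²⁺]/[Ag⁺]^2 = 3570.
E = E° − (RT/nF) ln Q = 1.56 − (8.314×273)/(2×96500) × (8.182) = 1.560 − 0.096 = 1.464 V.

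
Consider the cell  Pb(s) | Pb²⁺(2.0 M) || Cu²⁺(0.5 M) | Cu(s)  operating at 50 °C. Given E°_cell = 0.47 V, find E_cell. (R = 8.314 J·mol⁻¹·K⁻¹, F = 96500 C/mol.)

Balancing electrons gives n = 2; the reaction quotient is Q = [Pb²⁺]/[Cu²⁺] = 4.00.
E = E° − (RT/nF) ln Q = 0.47 − (8.314×323)/(2×96500) × (1.386) = 0.470 − 0.019 = 0.451 V.

0.451 V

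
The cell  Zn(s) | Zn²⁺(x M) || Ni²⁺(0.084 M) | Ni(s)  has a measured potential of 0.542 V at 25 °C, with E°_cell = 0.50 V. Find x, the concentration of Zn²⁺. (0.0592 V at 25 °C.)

0.0032 M

From the Nernst equation, log Q = n(E° − E)/0.0592 = 2(0.50 − 0.542)/0.0592 = -1.419, so Q = 0.0381.
With Q = [Zn²⁺]/[Ni²⁺] and the known concentrations, [Zn²⁺] in the numerator gives [Zn²⁺] = 0.0032 M.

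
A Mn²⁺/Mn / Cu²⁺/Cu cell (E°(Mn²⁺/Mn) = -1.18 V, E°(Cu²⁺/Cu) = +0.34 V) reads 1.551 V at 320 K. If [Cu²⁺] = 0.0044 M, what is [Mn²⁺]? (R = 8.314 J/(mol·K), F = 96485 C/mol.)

4.6 × 10^-4 M

From the Nernst equation, ln Q = nF(E° − E)/RT = 2×96485×(1.52 − 1.551)/(8.314×320) = -2.248, so Q = 0.106.
With Q = [Mn²⁺]/[Cu²⁺] and the known concentrations, [Mn²⁺] in the numerator gives [Mn²⁺] = 4.6 × 10^-4 M.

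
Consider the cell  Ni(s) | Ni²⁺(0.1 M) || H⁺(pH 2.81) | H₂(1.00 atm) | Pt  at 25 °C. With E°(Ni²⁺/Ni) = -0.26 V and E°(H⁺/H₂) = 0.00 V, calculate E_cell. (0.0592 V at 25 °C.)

0.12 V

The hydrogen couple is the cathode, so E°_cell = 0.26 V; n = 2.
[H⁺] = 10^(−2.81) = 0.0015 M, and Q = [Ni²⁺]·P(H₂) / [H⁺]^2 = 4.17 × 10^4.
E = E° − (0.0592/2) log Q = 0.26 − (0.0592/2)(4.620) = 0.123 V.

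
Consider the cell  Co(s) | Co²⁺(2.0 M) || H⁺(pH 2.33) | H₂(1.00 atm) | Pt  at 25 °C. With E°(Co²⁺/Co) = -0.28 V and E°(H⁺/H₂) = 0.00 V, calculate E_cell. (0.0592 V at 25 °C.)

0.13 V

The hydrogen couple is the cathode, so E°_cell = 0.28 V; n = 2.
[H⁺] = 10^(−2.33) = 0.0047 M, and Q = [Co²⁺]·P(H₂) / [H⁺]^2 = 9.14 × 10^4.
E = E° − (0.0592/2) log Q = 0.28 − (0.0592/2)(4.961) = 0.133 V.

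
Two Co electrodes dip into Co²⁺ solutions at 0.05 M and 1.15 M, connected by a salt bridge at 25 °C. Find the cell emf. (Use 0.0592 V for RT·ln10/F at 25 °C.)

Both half-cells are Co²⁺/Co, so E°_cell = 0. The concentrated side is the cathode; the cell reaction moves Co²⁺ from high to low concentration with n = 2.
Q = [Co²⁺]_dilute/[Co²⁺]_conc = 0.05/1.15 = 0.0435.
E = 0 − (0.0592/2) log Q = −(0.0592/2)(-1.362) = 0.0403 V.

0.040 V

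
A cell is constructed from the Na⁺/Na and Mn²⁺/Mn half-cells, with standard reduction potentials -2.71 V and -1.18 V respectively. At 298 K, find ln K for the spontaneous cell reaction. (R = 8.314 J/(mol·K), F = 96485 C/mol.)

ln K = 119.2

E°_cell = -1.18 − (-2.71) = 1.53 V, with n = 2 electrons transferred.
At equilibrium E = 0, so the Nernst equation gives ln K = nFE°/RT = (2)(96485)(1.53)/((8.314)(298)) = 119.17.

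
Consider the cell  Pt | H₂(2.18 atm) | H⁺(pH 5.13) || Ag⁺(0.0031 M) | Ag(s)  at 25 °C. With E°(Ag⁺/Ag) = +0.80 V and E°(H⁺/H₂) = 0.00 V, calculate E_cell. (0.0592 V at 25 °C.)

The Ag⁺/Ag couple is the cathode, so E°_cell = 0.80 V; n = 2.
[H⁺] = 10^(−5.13) = 7.4 × 10^-6 M, and Q = [H⁺]^2 / ([Ag⁺]^2·P(H₂)) = 2.62 × 10^-6.
E = E° − (0.0592/2) log Q = 0.80 − (0.0592/2)(-5.581) = 0.965 V.

0.97 V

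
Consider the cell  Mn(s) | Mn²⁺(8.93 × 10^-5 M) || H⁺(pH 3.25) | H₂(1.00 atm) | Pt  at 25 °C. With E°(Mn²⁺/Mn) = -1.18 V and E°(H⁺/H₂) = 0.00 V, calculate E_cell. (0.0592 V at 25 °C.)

The hydrogen couple is the cathode, so E°_cell = 1.18 V; n = 2.
[H⁺] = 10^(−3.25) = 5.6 × 10^-4 M, and Q = [Mn²⁺]·P(H₂) / [H⁺]^2 = 282.
E = E° − (0.0592/2) log Q = 1.18 − (0.0592/2)(2.451) = 1.107 V.

1.11 V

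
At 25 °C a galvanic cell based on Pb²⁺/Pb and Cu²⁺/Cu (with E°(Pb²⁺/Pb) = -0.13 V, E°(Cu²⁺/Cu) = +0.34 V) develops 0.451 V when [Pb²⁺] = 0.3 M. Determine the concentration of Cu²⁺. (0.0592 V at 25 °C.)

From the Nernst equation, log Q = n(E° − E)/0.0592 = 2(0.47 − 0.451)/0.0592 = 0.642, so Q = 4.38.
With Q = [Pb²⁺]/[Cu²⁺] and the known concentrations, [Cu²⁺] in the denominator gives [Cu²⁺] = 0.068 M.

0.068 M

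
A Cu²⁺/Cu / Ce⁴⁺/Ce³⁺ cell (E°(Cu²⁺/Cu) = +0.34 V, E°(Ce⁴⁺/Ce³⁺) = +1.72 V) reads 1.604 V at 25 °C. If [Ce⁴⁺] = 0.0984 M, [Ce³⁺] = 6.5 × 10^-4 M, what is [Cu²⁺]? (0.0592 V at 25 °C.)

6.2 × 10^-4 M

From the Nernst equation, log Q = n(E° − E)/0.0592 = 2(1.38 − 1.604)/0.0592 = -7.568, so Q = 2.71 × 10^-8.
With Q = [Cu²⁺]·[Ce³⁺]^2/[Ce⁴⁺]^2 and the known concentrations, [Cu²⁺] in the numerator gives [Cu²⁺] = 6.2 × 10^-4 M.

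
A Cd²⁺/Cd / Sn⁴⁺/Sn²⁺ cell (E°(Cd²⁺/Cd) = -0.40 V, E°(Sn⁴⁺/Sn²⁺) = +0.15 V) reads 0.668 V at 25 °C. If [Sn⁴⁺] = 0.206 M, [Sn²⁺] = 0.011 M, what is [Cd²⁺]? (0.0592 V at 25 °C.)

0.0019 M

From the Nernst equation, log Q = n(E° − E)/0.0592 = 2(0.55 − 0.668)/0.0592 = -3.986, so Q = 1.03 × 10^-4.
With Q = [Cd²⁺]·[Sn²⁺]/[Sn⁴⁺] and the known concentrations, [Cd²⁺] in the numerator gives [Cd²⁺] = 0.0019 M.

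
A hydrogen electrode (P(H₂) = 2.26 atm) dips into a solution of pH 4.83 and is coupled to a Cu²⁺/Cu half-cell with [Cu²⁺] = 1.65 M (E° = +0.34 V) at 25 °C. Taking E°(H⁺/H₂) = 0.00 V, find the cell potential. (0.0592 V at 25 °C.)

The Cu²⁺/Cu couple is the cathode, so E°_cell = 0.34 V; n = 2.
[H⁺] = 10^(−4.83) = 1.5 × 10^-5 M, and Q = [H⁺]^2 / ([Cu²⁺]·P(H₂)) = 5.87 × 10^-11.
E = E° − (0.0592/2) log Q = 0.34 − (0.0592/2)(-10.232) = 0.643 V.

0.64 V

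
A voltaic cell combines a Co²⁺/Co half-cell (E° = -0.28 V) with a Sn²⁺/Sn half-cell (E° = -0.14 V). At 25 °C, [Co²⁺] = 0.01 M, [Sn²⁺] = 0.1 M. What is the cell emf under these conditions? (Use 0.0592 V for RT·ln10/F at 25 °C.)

0.170 V

The Sn²⁺/Sn couple has the higher reduction potential and acts as the cathode, so E°_cell = -0.14 − (-0.28) = 0.14 V.
Balancing electrons gives n = 2; the reaction quotient is Q = [Co²⁺]/[Sn²⁺] = 0.100.
At 25 °C, E = E° − (0.0592/n) log Q = 0.14 − (0.0592/2)(-1.000) = 0.140 + 0.030 = 0.170 V.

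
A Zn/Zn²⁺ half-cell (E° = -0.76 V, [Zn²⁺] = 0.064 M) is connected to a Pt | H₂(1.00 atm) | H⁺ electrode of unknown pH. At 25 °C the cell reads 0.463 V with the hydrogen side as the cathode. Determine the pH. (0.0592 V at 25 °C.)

E°_cell = 0.76 V and n = 2.
log Q = n(E° − E)/0.0592 = 2×(0.76 − 0.463)/0.0592 = 10.034.
With Q = [Zn²⁺]·P(H₂) / [H⁺]^2, solving for [H⁺] gives log[H⁺] = -5.614, so pH = 5.61.

pH = 5.61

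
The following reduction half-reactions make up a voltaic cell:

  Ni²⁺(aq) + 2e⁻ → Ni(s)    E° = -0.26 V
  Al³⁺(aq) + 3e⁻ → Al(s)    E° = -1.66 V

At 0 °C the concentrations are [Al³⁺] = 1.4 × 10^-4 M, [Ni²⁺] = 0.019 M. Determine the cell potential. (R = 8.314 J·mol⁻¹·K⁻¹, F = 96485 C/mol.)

1.42 V

The Ni²⁺/Ni couple has the higher reduction potential and acts as the cathode, so E°_cell = -0.26 − (-1.66) = 1.40 V.
Balancing electrons gives n = 6; the reaction quotient is Q = [Al³⁺]^2/[Ni²⁺]^3 = 0.00286.
E = E° − (RT/nF) ln Q = 1.40 − (8.314×273)/(6×96485) × (-5.858) = 1.400 + 0.023 = 1.423 V.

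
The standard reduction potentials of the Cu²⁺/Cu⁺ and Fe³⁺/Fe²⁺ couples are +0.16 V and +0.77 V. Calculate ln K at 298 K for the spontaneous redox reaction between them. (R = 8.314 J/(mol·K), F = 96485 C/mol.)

E°_cell = +0.77 − (+0.16) = 0.61 V, with n = 1 electron transferred.
At equilibrium E = 0, so the Nernst equation gives ln K = nFE°/RT = (1)(96485)(0.61)/((8.314)(298)) = 23.76.

ln K = 23.8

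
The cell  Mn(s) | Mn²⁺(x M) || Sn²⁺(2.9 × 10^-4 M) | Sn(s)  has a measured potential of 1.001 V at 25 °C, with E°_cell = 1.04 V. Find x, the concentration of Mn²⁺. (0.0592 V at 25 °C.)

0.006 M

From the Nernst equation, log Q = n(E° − E)/0.0592 = 2(1.04 − 1.001)/0.0592 = 1.318, so Q = 20.8.
With Q = [Mn²⁺]/[Sn²⁺] and the known concentrations, [Mn²⁺] in the numerator gives [Mn²⁺] = 0.006 M.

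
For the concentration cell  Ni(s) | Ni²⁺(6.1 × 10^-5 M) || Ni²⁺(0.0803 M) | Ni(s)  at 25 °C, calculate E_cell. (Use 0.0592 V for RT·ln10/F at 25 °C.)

0.092 V

Both half-cells are Ni²⁺/Ni, so E°_cell = 0. The concentrated side is the cathode; the cell reaction moves Ni²⁺ from high to low concentration with n = 2.
Q = [Ni²⁺]_dilute/[Ni²⁺]_conc = 6.1 × 10^-5/0.0803 = 7.6 × 10^-4.
E = 0 − (0.0592/2) log Q = −(0.0592/2)(-3.119) = 0.0923 V.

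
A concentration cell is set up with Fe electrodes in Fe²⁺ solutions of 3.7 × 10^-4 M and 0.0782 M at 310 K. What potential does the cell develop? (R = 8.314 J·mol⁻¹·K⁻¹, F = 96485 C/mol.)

0.072 V

Both half-cells are Fe²⁺/Fe, so E°_cell = 0. The concentrated side is the cathode; the cell reaction moves Fe²⁺ from high to low concentration with n = 2.
Q = [Fe²⁺]_dilute/[Fe²⁺]_conc = 3.7 × 10^-4/0.0782 = 0.00473.
E = 0 − (RT/nF) ln Q = −((8.314×310)/(2×96485))(-5.354) = 0.0715 V.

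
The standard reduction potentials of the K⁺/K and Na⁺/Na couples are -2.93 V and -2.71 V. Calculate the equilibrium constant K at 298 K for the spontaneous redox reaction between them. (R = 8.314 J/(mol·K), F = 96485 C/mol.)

5300

E°_cell = -2.71 − (-2.93) = 0.22 V, with n = 1 electron transferred.
At equilibrium E = 0, so the Nernst equation gives ln K = nFE°/RT = (1)(96485)(0.22)/((8.314)(298)) = 8.57.
K = e^8.57 = 5300.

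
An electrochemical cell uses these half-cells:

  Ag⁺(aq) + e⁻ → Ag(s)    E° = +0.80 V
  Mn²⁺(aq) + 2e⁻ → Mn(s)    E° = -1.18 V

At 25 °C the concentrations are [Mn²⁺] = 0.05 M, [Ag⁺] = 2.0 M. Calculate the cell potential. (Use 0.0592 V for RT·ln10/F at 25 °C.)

The Ag⁺/Ag couple has the higher reduction potential and acts as the cathode, so E°_cell = +0.80 − (-1.18) = 1.98 V.
Balancing electrons gives n = 2; the reaction quotient is Q = [Mn²⁺]/[Ag⁺]^2 = 0.0125.
At 25 °C, E = E° − (0.0592/n) log Q = 1.98 − (0.0592/2)(-1.903) = 1.980 + 0.056 = 2.036 V.

2.04 V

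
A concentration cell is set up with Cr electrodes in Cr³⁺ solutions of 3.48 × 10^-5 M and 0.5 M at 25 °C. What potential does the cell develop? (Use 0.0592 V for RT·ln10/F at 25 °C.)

Both half-cells are Cr³⁺/Cr, so E°_cell = 0. The concentrated side is the cathode; the cell reaction moves Cr³⁺ from high to low concentration with n = 3.
Q = [Cr³⁺]_dilute/[Cr³⁺]_conc = 3.48 × 10^-5/0.5 = 6.96 × 10^-5.
E = 0 − (0.0592/3) log Q = −(0.0592/3)(-4.157) = 0.0820 V.

0.082 V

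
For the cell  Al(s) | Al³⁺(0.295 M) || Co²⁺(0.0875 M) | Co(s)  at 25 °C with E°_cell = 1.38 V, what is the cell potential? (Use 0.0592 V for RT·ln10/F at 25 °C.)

1.36 V

Balancing electrons gives n = 6; the reaction quotient is Q = [Al³⁺]^2/[Co²⁺]^3 = 130.
At 25 °C, E = E° − (0.0592/n) log Q = 1.38 − (0.0592/6)(2.114) = 1.380 − 0.021 = 1.359 V.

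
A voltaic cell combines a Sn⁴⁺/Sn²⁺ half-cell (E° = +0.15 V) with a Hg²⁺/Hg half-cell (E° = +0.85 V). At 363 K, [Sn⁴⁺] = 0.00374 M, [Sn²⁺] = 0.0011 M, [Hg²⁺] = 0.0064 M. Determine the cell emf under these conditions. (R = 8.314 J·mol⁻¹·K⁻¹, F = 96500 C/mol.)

The Hg²⁺/Hg couple has the higher reduction potential and acts as the cathode, so E°_cell = +0.85 − (+0.15) = 0.70 V.
Balancing electrons gives n = 2; the reaction quotient is Q = [Sn⁴⁺]/([Sn²⁺]·[Hg²⁺]) = 531.
E = E° − (RT/nF) ln Q = 0.70 − (8.314×363)/(2×96500) × (6.275) = 0.700 − 0.098 = 0.602 V.

0.602 V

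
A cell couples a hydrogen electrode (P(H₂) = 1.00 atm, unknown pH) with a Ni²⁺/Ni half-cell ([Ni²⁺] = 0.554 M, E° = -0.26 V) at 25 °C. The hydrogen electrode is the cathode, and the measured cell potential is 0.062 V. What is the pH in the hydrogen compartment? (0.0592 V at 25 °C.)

pH = 3.47

E°_cell = 0.26 V and n = 2.
log Q = n(E° − E)/0.0592 = 2×(0.26 − 0.062)/0.0592 = 6.689.
With Q = [Ni²⁺]·P(H₂) / [H⁺]^2, solving for [H⁺] gives log[H⁺] = -3.473, so pH = 3.47.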